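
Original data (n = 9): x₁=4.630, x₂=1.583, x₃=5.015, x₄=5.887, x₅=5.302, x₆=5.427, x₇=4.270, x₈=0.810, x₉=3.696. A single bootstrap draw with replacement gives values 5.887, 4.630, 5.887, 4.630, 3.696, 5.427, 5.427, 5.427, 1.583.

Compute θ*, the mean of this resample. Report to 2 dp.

θ* = 4.73

Mean = (5.887 + 4.630 + 5.887 + 4.630 + 3.696 + 5.427 + 5.427 + 5.427 + 1.583) / 9 = 42.5940 / 9 = 4.73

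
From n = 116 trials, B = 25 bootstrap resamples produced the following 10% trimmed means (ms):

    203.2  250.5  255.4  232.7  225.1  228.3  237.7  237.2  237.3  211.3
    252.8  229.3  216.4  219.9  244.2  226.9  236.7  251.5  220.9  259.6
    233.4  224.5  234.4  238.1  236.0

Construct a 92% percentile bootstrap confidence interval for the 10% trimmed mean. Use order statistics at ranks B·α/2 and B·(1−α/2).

(203.2, 255.4)

Sorted replicates: 203.2, 211.3, 216.4, 219.9, 220.9, 224.5, 225.1, 226.9, 228.3, 229.3, 232.7, 233.4, 234.4, 236.0, 236.7, 237.2, 237.3, 237.7, 238.1, 244.2, 250.5, 251.5, 252.8, 255.4, 259.6
α = 0.08; lower rank = 25 × 0.040 = 1; upper rank = 25 × 0.960 = 24.
The 1st smallest replicate is 203.2; the 24th is 255.4.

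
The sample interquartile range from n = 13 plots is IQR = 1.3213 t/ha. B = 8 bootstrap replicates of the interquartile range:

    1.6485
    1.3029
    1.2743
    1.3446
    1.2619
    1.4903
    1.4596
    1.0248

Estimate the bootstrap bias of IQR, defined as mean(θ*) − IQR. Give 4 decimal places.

mean(θ*) = (1.6485 + 1.3029 + 1.2743 + 1.3446 + 1.2619 + 1.4903 + 1.4596 + 1.0248) / 8 = 1.35086
bias = 1.35086 − 1.3213

bias = +0.0296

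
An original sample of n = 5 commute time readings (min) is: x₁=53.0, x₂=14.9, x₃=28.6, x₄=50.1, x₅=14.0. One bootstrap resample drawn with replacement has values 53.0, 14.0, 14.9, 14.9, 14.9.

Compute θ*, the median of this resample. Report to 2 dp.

θ* = 14.90

Sorted: 14.0, 14.9, 14.9, 14.9, 53.0
Median = middle value = 14.90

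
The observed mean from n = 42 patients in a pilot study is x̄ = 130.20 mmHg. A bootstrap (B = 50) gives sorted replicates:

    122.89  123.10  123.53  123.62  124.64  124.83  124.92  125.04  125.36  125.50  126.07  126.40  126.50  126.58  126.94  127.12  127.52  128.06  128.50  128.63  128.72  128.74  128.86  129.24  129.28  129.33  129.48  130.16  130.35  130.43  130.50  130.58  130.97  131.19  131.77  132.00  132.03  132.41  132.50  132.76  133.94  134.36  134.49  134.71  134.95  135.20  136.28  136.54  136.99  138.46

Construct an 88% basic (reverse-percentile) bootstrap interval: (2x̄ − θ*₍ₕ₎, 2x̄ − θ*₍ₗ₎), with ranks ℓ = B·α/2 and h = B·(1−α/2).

(124.12, 136.87)

Percentile endpoints at ranks 3 and 47: θ*₍3₎ = 123.53, θ*₍47₎ = 136.28.
Basic interval reflects these around x̄:
  lower = 2 × 130.20 − 136.28 = 124.12
  upper = 2 × 130.20 − 123.53 = 136.87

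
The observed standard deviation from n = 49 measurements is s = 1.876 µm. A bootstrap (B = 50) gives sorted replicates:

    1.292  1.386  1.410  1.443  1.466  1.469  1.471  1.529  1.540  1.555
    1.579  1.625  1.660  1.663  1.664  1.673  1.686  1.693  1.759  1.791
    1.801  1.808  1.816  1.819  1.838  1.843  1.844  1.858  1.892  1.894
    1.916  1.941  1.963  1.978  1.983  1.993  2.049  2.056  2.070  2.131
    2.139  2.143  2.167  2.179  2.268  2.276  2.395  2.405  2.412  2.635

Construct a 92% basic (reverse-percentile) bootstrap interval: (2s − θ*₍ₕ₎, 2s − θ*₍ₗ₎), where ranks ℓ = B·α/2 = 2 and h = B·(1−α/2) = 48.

Percentile endpoints at ranks 2 and 48: θ*₍2₎ = 1.386, θ*₍48₎ = 2.405.
Basic interval reflects these around s:
  lower = 2 × 1.876 − 2.405 = 1.347
  upper = 2 × 1.876 − 1.386 = 2.366

(1.347, 2.366)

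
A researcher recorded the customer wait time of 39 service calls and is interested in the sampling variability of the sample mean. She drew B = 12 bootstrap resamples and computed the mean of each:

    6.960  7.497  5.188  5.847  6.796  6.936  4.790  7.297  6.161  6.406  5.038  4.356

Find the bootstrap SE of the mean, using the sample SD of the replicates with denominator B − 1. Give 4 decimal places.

SE* = 1.0525

Bootstrap SE is the standard deviation of the 12 replicate means.
Mean of replicates: (6.960 + 7.497 + 5.188 + 5.847 + 6.796 + 6.936 + 4.790 + 7.297 + 6.161 + 6.406 + 5.038 + 4.356) / 12 = 73.27200 / 12 = 6.10600
Sum of squared deviations: (+0.85400)² + (+1.39100)² + (−0.91800)² + (−0.25900)² + (+0.69000)² + (+0.83000)² + (−1.31600)² + (+1.19100)² + (+0.05500)² + (+0.30000)² + (−1.06800)² + (−1.75000)² = 12.18549
Variance = 12.18549 / 11 = 1.10777
SE* = √1.10777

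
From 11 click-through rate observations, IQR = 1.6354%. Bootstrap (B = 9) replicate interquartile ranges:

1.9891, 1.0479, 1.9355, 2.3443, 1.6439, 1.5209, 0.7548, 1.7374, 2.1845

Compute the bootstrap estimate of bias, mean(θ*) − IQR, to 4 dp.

mean(θ*) = (1.9891 + 1.0479 + 1.9355 + 2.3443 + 1.6439 + 1.5209 + 0.7548 + 1.7374 + 2.1845) / 9 = 1.68426
bias = 1.68426 − 1.6354

bias = +0.0489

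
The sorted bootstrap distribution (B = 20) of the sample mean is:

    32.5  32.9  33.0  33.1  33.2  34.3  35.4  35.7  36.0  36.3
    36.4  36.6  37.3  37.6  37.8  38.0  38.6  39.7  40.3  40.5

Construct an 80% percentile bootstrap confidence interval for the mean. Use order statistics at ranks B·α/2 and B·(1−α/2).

α = 0.20; lower rank = 20 × 0.100 = 2; upper rank = 20 × 0.900 = 18.
The 2nd smallest replicate is 32.9; the 18th is 39.7.

(32.9, 39.7)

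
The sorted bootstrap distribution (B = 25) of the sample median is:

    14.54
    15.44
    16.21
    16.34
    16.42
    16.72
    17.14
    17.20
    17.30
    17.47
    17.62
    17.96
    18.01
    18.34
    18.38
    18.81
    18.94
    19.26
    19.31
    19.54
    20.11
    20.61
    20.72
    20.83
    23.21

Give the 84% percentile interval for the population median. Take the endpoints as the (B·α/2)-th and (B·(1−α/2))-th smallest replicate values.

α = 0.16; lower rank = 25 × 0.080 = 2; upper rank = 25 × 0.920 = 23.
The 2nd smallest replicate is 15.44; the 23rd is 20.72.

(15.44, 20.72)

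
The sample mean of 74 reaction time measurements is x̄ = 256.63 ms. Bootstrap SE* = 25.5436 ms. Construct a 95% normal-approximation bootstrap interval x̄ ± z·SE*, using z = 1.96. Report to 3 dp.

(206.565, 306.695)

Margin = 1.96 × 25.5436 = 50.0655
Interval: 256.63 ± 50.0655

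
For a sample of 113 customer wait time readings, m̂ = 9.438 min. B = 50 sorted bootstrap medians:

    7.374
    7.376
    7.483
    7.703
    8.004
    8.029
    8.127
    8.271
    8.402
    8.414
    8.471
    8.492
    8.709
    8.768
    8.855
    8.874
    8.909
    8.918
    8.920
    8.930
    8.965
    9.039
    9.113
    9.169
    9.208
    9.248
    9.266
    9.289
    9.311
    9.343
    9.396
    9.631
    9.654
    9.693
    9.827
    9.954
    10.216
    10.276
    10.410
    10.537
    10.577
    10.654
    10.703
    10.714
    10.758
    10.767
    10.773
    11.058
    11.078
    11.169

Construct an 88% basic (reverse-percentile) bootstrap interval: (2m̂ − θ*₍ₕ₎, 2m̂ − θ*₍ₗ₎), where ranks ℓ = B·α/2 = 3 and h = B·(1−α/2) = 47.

Percentile endpoints at ranks 3 and 47: θ*₍3₎ = 7.483, θ*₍47₎ = 10.773.
Basic interval reflects these around m̂:
  lower = 2 × 9.438 − 10.773 = 8.103
  upper = 2 × 9.438 − 7.483 = 11.393

(8.103, 11.393)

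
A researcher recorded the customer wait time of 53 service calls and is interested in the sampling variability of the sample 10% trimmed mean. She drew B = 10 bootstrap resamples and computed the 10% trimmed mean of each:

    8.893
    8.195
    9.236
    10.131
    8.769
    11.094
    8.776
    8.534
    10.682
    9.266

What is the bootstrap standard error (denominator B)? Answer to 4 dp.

Bootstrap SE is the standard deviation of the 10 replicate 10% trimmed means.
Mean of replicates: (8.893 + 8.195 + 9.236 + 10.131 + 8.769 + 11.094 + 8.776 + 8.534 + 10.682 + 9.266) / 10 = 93.57600 / 10 = 9.35760
Sum of squared deviations: (−0.46460)² + (−1.16260)² + (−0.12160)² + (+0.77340)² + (−0.58860)² + (+1.73640)² + (−0.58160)² + (−0.82360)² + (+1.32440)² + (−0.09160)² = 8.32096
Variance = 8.32096 / 10 = 0.83210
SE* = √0.83210

SE* = 0.9122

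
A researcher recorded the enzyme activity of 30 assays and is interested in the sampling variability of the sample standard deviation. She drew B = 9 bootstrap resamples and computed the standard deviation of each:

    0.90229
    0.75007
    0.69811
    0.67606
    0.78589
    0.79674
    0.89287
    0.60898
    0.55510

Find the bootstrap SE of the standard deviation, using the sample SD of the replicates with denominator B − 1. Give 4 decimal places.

SE* = 0.1185

Bootstrap SE is the standard deviation of the 9 replicate standard deviations.
Mean of replicates: (0.90229 + 0.75007 + 0.69811 + 0.67606 + 0.78589 + 0.79674 + 0.89287 + 0.60898 + 0.55510) / 9 = 6.666110 / 9 = 0.740679
Sum of squared deviations: (+0.161611)² + (+0.009391)² + (−0.042569)² + (−0.064619)² + (+0.045211)² + (+0.056061)² + (+0.152191)² + (−0.131699)² + (−0.185579)² = 0.112327
Variance = 0.112327 / 8 = 0.014041
SE* = √0.014041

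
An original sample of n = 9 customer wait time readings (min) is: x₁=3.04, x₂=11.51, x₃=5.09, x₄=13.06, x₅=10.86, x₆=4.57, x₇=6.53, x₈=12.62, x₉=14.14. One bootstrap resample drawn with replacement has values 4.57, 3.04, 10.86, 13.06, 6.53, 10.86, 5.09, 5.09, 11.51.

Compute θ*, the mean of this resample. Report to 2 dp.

θ* = 7.85

Mean = (4.57 + 3.04 + 10.86 + 13.06 + 6.53 + 10.86 + 5.09 + 5.09 + 11.51) / 9 = 70.610 / 9 = 7.85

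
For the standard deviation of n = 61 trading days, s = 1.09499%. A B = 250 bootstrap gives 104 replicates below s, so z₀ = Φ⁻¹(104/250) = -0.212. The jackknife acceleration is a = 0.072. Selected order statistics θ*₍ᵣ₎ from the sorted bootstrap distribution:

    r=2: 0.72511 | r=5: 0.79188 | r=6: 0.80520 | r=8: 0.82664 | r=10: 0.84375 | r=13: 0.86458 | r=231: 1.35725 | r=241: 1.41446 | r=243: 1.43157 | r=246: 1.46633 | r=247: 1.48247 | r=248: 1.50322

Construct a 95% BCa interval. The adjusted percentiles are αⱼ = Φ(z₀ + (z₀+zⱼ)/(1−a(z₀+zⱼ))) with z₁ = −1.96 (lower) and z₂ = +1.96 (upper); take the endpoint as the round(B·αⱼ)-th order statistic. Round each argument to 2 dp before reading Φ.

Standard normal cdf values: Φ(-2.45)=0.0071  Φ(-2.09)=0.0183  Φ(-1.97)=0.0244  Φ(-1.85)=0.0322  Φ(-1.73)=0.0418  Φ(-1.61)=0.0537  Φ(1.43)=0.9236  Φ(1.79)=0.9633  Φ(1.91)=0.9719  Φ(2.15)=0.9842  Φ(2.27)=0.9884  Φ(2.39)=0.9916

(0.79188, 1.41446)

Lower: z₀ + z₁ = -0.212 + (-1.960) = -2.172; 1 − a(z₀+z₁) = 1 − (0.072)(-2.172) = 1.1564; argument = -0.212 + (-2.172)/1.1564 = -2.0903 → -2.09.
α₁ = Φ(-2.09) = 0.0183; rank = round(250 × 0.0183) = 5; θ*₍5₎ = 0.79188.
Upper: z₀ + z₂ = 1.748; 1 − a(z₀+z₂) = 0.8741; argument = 1.7877 → 1.79; α₂ = 0.9633; rank = 241; θ*₍241₎ = 1.41446.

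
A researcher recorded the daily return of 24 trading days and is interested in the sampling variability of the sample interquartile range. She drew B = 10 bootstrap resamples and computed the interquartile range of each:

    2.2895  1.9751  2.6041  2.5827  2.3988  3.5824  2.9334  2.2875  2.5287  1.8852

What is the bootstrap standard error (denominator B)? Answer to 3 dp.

SE* = 0.462

Bootstrap SE is the standard deviation of the 10 replicate interquartile ranges.
Mean of replicates: (2.2895 + 1.9751 + 2.6041 + 2.5827 + 2.3988 + 3.5824 + 2.9334 + 2.2875 + 2.5287 + 1.8852) / 10 = 25.06740 / 10 = 2.50674
Sum of squared deviations: (−0.21724)² + (−0.53164)² + (+0.09736)² + (+0.07596)² + (−0.10794)² + (+1.07566)² + (+0.42666)² + (−0.21924)² + (+0.02196)² + (−0.62154)² = 2.13068
Variance = 2.13068 / 10 = 0.21307
SE* = √0.21307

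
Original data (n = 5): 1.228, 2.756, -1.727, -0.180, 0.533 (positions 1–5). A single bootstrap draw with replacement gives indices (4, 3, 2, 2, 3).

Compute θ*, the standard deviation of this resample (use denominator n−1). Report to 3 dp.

θ* = 2.263

Resample values: -0.180, -1.727, 2.756, 2.756, -1.727.
Mean = 0.3756; sum of squared deviations = 20.4832
s² = 20.4832 / 4 = 5.1208
s = √5.1208 = 2.263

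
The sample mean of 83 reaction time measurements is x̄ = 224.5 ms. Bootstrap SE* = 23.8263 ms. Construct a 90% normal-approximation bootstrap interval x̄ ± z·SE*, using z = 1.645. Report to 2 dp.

Margin = 1.645 × 23.8263 = 39.194
Interval: 224.5 ± 39.194

(185.31, 263.69)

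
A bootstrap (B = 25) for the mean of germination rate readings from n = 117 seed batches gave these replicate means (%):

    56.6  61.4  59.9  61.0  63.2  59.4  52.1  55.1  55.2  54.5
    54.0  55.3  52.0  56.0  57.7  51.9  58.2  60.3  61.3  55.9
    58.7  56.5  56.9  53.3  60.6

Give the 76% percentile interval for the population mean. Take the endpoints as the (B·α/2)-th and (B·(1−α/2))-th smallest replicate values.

Sorted replicates: 51.9, 52.0, 52.1, 53.3, 54.0, 54.5, 55.1, 55.2, 55.3, 55.9, 56.0, 56.5, 56.6, 56.9, 57.7, 58.2, 58.7, 59.4, 59.9, 60.3, 60.6, 61.0, 61.3, 61.4, 63.2
α = 0.24; lower rank = 25 × 0.120 = 3; upper rank = 25 × 0.880 = 22.
The 3rd smallest replicate is 52.1; the 22nd is 61.0.

(52.1, 61.0)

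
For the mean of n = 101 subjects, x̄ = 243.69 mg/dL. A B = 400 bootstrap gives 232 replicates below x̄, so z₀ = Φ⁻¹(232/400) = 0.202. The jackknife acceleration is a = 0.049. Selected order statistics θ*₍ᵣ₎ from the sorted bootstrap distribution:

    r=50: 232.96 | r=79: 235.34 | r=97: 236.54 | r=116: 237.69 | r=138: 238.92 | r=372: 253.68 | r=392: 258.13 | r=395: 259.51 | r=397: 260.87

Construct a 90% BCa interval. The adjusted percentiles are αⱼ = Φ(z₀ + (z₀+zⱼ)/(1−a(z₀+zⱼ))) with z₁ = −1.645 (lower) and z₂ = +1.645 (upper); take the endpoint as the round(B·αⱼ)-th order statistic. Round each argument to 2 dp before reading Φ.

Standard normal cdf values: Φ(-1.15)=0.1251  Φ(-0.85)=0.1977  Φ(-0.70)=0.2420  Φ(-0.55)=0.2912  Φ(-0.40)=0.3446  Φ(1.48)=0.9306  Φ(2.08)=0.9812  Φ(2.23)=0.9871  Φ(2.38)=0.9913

Lower: z₀ + z₁ = 0.202 + (-1.645) = -1.443; 1 − a(z₀+z₁) = 1 − (0.049)(-1.443) = 1.0707; argument = 0.202 + (-1.443)/1.0707 = -1.1457 → -1.15.
α₁ = Φ(-1.15) = 0.1251; rank = round(400 × 0.1251) = 50; θ*₍50₎ = 232.96.
Upper: z₀ + z₂ = 1.847; 1 − a(z₀+z₂) = 0.9095; argument = 2.2328 → 2.23; α₂ = 0.9871; rank = 395; θ*₍395₎ = 259.51.

(232.96, 259.51)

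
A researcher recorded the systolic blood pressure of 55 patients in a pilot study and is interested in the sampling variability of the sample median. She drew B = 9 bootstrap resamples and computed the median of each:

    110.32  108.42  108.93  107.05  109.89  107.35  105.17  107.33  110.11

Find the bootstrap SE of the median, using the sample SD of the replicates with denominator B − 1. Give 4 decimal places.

SE* = 1.7138

Bootstrap SE is the standard deviation of the 9 replicate medians.
Mean of replicates: (110.32 + 108.42 + 108.93 + 107.05 + 109.89 + 107.35 + 105.17 + 107.33 + 110.11) / 9 = 974.57000 / 9 = 108.28556
Sum of squared deviations: (+2.03444)² + (+0.13444)² + (+0.64444)² + (−1.23556)² + (+1.60444)² + (−0.93556)² + (−3.11556)² + (−0.95556)² + (+1.82444)² = 23.49682
Variance = 23.49682 / 8 = 2.93710
SE* = √2.93710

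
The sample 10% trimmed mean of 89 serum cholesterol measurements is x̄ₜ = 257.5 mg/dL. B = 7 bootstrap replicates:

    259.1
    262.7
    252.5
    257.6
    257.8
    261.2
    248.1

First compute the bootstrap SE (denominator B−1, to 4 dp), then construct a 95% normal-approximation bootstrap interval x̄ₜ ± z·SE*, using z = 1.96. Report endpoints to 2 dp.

(247.54, 267.46)

Mean of replicates = 257.0000; sum of squared deviations = 155.0000; SE* = √(155.0000/6) = 5.0827
Margin = 1.96 × 5.0827 = 9.962
Interval: 257.5 ± 9.962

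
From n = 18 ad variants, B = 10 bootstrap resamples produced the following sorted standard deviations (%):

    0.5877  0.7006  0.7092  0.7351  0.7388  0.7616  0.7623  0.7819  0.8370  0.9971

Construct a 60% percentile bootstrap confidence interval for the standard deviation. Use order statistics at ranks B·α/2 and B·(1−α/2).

α = 0.40; lower rank = 10 × 0.200 = 2; upper rank = 10 × 0.800 = 8.
The 2nd smallest replicate is 0.7006; the 8th is 0.7819.

(0.7006, 0.7819)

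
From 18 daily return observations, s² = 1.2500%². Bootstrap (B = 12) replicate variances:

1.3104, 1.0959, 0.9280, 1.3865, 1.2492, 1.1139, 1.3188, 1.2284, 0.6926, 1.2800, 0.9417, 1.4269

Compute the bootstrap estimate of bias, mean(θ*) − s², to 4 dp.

bias = −0.0856

mean(θ*) = (1.3104 + 1.0959 + 0.9280 + 1.3865 + 1.2492 + 1.1139 + 1.3188 + 1.2284 + 0.6926 + 1.2800 + 0.9417 + 1.4269) / 12 = 1.16436
bias = 1.16436 − 1.2500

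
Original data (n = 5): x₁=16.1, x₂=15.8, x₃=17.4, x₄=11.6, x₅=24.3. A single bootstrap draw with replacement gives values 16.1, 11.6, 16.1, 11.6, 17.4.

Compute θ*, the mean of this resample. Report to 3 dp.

Mean = (16.1 + 11.6 + 16.1 + 11.6 + 17.4) / 5 = 72.80 / 5 = 14.560

θ* = 14.560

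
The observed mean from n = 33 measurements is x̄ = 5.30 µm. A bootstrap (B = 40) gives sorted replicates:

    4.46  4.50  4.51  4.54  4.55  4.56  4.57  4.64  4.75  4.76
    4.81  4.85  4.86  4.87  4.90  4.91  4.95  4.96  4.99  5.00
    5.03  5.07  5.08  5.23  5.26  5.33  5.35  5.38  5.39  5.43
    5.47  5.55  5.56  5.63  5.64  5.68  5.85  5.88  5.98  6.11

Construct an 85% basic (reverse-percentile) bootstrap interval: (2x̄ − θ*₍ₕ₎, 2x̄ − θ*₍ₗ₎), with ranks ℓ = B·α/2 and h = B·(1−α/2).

(4.75, 6.09)

Percentile endpoints at ranks 3 and 37: θ*₍3₎ = 4.51, θ*₍37₎ = 5.85.
Basic interval reflects these around x̄:
  lower = 2 × 5.30 − 5.85 = 4.75
  upper = 2 × 5.30 − 4.51 = 6.09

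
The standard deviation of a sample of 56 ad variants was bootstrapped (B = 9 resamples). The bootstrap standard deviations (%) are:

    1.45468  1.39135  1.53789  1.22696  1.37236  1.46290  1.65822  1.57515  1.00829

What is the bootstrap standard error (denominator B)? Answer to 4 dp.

Bootstrap SE is the standard deviation of the 9 replicate standard deviations.
Mean of replicates: (1.45468 + 1.39135 + 1.53789 + 1.22696 + 1.37236 + 1.46290 + 1.65822 + 1.57515 + 1.00829) / 9 = 12.687800 / 9 = 1.409756
Sum of squared deviations: (+0.044924)² + (−0.018406)² + (+0.128134)² + (−0.182796)² + (−0.037396)² + (+0.053144)² + (+0.248464)² + (+0.165394)² + (−0.401466)² = 0.306677
Variance = 0.306677 / 9 = 0.034075
SE* = √0.034075

SE* = 0.1846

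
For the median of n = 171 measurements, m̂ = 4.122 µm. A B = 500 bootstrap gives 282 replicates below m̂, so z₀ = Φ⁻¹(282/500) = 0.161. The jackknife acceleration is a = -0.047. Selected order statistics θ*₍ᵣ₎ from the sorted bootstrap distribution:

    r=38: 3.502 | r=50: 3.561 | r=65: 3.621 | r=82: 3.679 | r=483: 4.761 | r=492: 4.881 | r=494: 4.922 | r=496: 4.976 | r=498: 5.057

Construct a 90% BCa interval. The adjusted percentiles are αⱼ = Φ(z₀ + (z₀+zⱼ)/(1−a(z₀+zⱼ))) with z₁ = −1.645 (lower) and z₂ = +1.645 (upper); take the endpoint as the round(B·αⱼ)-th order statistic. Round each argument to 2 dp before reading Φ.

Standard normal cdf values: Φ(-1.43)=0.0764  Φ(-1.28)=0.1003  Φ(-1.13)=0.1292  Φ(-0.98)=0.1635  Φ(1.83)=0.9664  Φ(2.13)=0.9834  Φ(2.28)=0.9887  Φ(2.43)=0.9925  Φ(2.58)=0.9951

(3.502, 4.761)

Lower: z₀ + z₁ = 0.161 + (-1.645) = -1.484; 1 − a(z₀+z₁) = 1 − (-0.047)(-1.484) = 0.9303; argument = 0.161 + (-1.484)/0.9303 = -1.4343 → -1.43.
α₁ = Φ(-1.43) = 0.0764; rank = round(500 × 0.0764) = 38; θ*₍38₎ = 3.502.
Upper: z₀ + z₂ = 1.806; 1 − a(z₀+z₂) = 1.0849; argument = 1.8257 → 1.83; α₂ = 0.9664; rank = 483; θ*₍483₎ = 4.761.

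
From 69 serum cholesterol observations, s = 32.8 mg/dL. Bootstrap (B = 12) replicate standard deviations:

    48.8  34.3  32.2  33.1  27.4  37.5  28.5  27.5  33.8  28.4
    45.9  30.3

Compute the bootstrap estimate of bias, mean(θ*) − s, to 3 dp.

bias = +1.175

mean(θ*) = (48.8 + 34.3 + 32.2 + 33.1 + 27.4 + 37.5 + 28.5 + 27.5 + 33.8 + 28.4 + 45.9 + 30.3) / 12 = 33.9750
bias = 33.9750 − 32.8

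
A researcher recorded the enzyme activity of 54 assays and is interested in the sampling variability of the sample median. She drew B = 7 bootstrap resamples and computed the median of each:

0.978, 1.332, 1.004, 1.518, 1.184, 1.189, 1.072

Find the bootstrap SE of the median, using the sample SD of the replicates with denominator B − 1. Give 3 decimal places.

SE* = 0.192

Bootstrap SE is the standard deviation of the 7 replicate medians.
Mean of replicates: (0.978 + 1.332 + 1.004 + 1.518 + 1.184 + 1.189 + 1.072) / 7 = 8.2770 / 7 = 1.1824
Sum of squared deviations: (−0.2044)² + (+0.1496)² + (−0.1784)² + (+0.3356)² + (+0.0016)² + (+0.0066)² + (−0.1104)² = 0.2208
Variance = 0.2208 / 6 = 0.0368
SE* = √0.0368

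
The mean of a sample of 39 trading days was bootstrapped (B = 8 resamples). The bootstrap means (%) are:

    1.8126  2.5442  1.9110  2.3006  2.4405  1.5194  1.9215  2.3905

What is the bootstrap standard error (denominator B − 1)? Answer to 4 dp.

SE* = 0.3635

Bootstrap SE is the standard deviation of the 8 replicate means.
Mean of replicates: (1.8126 + 2.5442 + 1.9110 + 2.3006 + 2.4405 + 1.5194 + 1.9215 + 2.3905) / 8 = 16.84030 / 8 = 2.10504
Sum of squared deviations: (−0.29244)² + (+0.43916)² + (−0.19404)² + (+0.19556)² + (+0.33546)² + (−0.58564)² + (−0.18354)² + (+0.28546)² = 0.92496
Variance = 0.92496 / 7 = 0.13214
SE* = √0.13214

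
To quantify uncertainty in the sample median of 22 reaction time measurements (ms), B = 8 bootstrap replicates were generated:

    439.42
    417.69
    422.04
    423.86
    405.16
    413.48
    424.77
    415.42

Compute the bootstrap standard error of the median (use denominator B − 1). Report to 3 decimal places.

Bootstrap SE is the standard deviation of the 8 replicate medians.
Mean of replicates: (439.42 + 417.69 + 422.04 + 423.86 + 405.16 + 413.48 + 424.77 + 415.42) / 8 = 3361.8400 / 8 = 420.2300
Sum of squared deviations: (+19.1900)² + (−2.5400)² + (+1.8100)² + (+3.6300)² + (−15.0700)² + (−6.7500)² + (+4.5400)² + (−4.8100)² = 707.5758
Variance = 707.5758 / 7 = 101.0823
SE* = √101.0823

SE* = 10.054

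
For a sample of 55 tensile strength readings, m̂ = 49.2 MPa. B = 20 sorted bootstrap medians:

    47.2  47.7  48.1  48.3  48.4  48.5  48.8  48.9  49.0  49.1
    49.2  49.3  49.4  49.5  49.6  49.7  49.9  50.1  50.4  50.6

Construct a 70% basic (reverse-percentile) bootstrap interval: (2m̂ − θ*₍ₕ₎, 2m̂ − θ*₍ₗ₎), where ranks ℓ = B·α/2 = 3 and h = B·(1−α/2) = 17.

(48.5, 50.3)

Percentile endpoints at ranks 3 and 17: θ*₍3₎ = 48.1, θ*₍17₎ = 49.9.
Basic interval reflects these around m̂:
  lower = 2 × 49.2 − 49.9 = 48.5
  upper = 2 × 49.2 − 48.1 = 50.3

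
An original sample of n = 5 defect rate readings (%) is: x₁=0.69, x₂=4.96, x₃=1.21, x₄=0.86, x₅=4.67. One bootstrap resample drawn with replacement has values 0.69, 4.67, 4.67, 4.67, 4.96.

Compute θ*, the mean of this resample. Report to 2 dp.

Mean = (0.69 + 4.67 + 4.67 + 4.67 + 4.96) / 5 = 19.660 / 5 = 3.93

θ* = 3.93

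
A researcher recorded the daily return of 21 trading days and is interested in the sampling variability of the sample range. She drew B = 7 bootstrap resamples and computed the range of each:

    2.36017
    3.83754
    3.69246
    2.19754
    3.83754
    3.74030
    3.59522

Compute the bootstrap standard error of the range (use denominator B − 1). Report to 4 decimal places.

SE* = 0.7197

Bootstrap SE is the standard deviation of the 7 replicate ranges.
Mean of replicates: (2.36017 + 3.83754 + 3.69246 + 2.19754 + 3.83754 + 3.74030 + 3.59522) / 7 = 23.260770 / 7 = 3.322967
Sum of squared deviations: (−0.962797)² + (+0.514573)² + (+0.369493)² + (−1.125427)² + (+0.514573)² + (+0.417333)² + (+0.272253)² = 3.107948
Variance = 3.107948 / 6 = 0.517991
SE* = √0.517991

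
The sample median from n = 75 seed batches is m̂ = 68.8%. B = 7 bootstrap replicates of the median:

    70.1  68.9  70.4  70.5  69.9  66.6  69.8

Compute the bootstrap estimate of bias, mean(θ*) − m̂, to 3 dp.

mean(θ*) = (70.1 + 68.9 + 70.4 + 70.5 + 69.9 + 66.6 + 69.8) / 7 = 69.4571
bias = 69.4571 − 68.8

bias = +0.657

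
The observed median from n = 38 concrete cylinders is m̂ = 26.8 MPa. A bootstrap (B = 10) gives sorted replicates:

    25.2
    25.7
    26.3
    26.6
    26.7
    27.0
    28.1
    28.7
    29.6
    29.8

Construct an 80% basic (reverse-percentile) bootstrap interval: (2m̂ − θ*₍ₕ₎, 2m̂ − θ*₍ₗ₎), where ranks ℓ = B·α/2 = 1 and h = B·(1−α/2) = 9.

Percentile endpoints at ranks 1 and 9: θ*₍1₎ = 25.2, θ*₍9₎ = 29.6.
Basic interval reflects these around m̂:
  lower = 2 × 26.8 − 29.6 = 24.0
  upper = 2 × 26.8 − 25.2 = 28.4

(24.0, 28.4)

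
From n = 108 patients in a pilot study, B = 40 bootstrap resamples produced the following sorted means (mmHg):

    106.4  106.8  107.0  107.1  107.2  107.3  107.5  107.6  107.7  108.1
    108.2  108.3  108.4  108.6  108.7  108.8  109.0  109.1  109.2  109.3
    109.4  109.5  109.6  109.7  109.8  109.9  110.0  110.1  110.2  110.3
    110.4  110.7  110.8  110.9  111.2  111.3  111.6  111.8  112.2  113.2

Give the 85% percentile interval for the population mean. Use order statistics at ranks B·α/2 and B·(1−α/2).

α = 0.15; lower rank = 40 × 0.075 = 3; upper rank = 40 × 0.925 = 37.
The 3rd smallest replicate is 107.0; the 37th is 111.6.

(107.0, 111.6)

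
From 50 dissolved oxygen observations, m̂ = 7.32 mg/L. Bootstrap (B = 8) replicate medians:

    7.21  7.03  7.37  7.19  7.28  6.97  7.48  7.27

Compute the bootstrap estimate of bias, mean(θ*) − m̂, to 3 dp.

mean(θ*) = (7.21 + 7.03 + 7.37 + 7.19 + 7.28 + 6.97 + 7.48 + 7.27) / 8 = 7.2250
bias = 7.2250 − 7.32

bias = −0.095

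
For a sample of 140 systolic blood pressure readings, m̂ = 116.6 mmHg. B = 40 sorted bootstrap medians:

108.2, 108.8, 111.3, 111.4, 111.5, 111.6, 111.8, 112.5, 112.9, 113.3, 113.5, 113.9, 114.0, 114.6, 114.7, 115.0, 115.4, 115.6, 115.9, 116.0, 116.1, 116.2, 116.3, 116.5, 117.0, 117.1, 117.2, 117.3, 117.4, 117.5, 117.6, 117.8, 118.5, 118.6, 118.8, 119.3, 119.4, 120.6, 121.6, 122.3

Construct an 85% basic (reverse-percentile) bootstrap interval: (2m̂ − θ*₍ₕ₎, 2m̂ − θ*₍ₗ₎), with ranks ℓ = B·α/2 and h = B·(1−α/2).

Percentile endpoints at ranks 3 and 37: θ*₍3₎ = 111.3, θ*₍37₎ = 119.4.
Basic interval reflects these around m̂:
  lower = 2 × 116.6 − 119.4 = 113.8
  upper = 2 × 116.6 − 111.3 = 121.9

(113.8, 121.9)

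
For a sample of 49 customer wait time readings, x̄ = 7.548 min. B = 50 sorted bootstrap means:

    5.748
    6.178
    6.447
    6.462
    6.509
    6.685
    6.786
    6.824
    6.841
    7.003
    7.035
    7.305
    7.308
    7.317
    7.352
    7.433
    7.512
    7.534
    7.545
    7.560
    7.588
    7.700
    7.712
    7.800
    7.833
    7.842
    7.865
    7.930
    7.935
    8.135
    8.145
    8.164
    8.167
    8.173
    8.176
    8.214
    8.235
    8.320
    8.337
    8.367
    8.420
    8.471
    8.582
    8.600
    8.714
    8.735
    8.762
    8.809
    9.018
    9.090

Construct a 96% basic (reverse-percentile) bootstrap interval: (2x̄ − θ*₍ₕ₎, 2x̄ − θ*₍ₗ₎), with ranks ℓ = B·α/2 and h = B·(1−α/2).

Percentile endpoints at ranks 1 and 49: θ*₍1₎ = 5.748, θ*₍49₎ = 9.018.
Basic interval reflects these around x̄:
  lower = 2 × 7.548 − 9.018 = 6.078
  upper = 2 × 7.548 − 5.748 = 9.348

(6.078, 9.348)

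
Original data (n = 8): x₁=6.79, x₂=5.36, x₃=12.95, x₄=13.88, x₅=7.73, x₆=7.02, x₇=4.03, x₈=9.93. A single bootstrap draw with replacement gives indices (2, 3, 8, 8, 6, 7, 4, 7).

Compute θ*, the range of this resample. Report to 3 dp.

Resample values: 5.36, 12.95, 9.93, 9.93, 7.02, 4.03, 13.88, 4.03.
Range = 13.88 − 4.03 = 9.850

θ* = 9.850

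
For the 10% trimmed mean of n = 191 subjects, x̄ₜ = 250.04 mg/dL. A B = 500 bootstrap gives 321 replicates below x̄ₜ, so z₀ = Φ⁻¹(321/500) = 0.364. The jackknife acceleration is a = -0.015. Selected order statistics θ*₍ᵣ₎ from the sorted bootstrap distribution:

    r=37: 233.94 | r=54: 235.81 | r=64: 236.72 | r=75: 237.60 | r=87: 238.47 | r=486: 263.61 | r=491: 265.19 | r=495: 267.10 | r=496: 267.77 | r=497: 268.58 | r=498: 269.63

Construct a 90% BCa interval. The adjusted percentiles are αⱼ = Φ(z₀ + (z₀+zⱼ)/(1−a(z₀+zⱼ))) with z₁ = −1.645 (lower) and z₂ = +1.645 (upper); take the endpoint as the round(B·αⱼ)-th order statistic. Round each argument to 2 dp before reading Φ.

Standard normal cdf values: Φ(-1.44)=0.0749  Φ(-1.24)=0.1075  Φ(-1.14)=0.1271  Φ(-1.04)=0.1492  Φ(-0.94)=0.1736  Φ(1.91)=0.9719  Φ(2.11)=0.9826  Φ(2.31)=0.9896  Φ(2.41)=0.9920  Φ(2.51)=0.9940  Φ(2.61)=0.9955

(238.47, 267.10)

Lower: z₀ + z₁ = 0.364 + (-1.645) = -1.281; 1 − a(z₀+z₁) = 1 − (-0.015)(-1.281) = 0.9808; argument = 0.364 + (-1.281)/0.9808 = -0.9421 → -0.94.
α₁ = Φ(-0.94) = 0.1736; rank = round(500 × 0.1736) = 87; θ*₍87₎ = 238.47.
Upper: z₀ + z₂ = 2.009; 1 − a(z₀+z₂) = 1.0301; argument = 2.3142 → 2.31; α₂ = 0.9896; rank = 495; θ*₍495₎ = 267.10.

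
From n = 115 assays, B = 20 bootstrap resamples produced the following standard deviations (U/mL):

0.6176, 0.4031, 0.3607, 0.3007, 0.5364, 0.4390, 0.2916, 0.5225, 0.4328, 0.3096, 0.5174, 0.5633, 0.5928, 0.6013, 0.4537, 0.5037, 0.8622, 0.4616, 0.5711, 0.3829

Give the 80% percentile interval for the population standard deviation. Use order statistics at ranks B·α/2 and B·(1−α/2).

Sorted replicates: 0.2916, 0.3007, 0.3096, 0.3607, 0.3829, 0.4031, 0.4328, 0.4390, 0.4537, 0.4616, 0.5037, 0.5174, 0.5225, 0.5364, 0.5633, 0.5711, 0.5928, 0.6013, 0.6176, 0.8622
α = 0.20; lower rank = 20 × 0.100 = 2; upper rank = 20 × 0.900 = 18.
The 2nd smallest replicate is 0.3007; the 18th is 0.6013.

(0.3007, 0.6013)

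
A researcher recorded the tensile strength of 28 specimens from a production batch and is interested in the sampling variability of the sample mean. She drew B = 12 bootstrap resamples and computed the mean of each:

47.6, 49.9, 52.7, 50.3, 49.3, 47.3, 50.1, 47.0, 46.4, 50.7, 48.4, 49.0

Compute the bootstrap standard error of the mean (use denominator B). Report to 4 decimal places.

SE* = 1.7395

Bootstrap SE is the standard deviation of the 12 replicate means.
Mean of replicates: (47.6 + 49.9 + 52.7 + 50.3 + 49.3 + 47.3 + 50.1 + 47.0 + 46.4 + 50.7 + 48.4 + 49.0) / 12 = 588.70000 / 12 = 49.05833
Sum of squared deviations: (−1.45833)² + (+0.84167)² + (+3.64167)² + (+1.24167)² + (+0.24167)² + (−1.75833)² + (+1.04167)² + (−2.05833)² + (−2.65833)² + (+1.64167)² + (−0.65833)² + (−0.05833)² = 36.30917
Variance = 36.30917 / 12 = 3.02576
SE* = √3.02576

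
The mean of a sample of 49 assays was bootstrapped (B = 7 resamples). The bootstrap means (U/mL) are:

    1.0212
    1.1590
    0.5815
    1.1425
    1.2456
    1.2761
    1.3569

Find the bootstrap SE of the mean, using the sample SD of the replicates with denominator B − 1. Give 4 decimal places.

Bootstrap SE is the standard deviation of the 7 replicate means.
Mean of replicates: (1.0212 + 1.1590 + 0.5815 + 1.1425 + 1.2456 + 1.2761 + 1.3569) / 7 = 7.78280 / 7 = 1.11183
Sum of squared deviations: (−0.09063)² + (+0.04717)² + (−0.53033)² + (+0.03067)² + (+0.13377)² + (+0.16427)² + (+0.24507)² = 0.39757
Variance = 0.39757 / 6 = 0.06626
SE* = √0.06626

SE* = 0.2574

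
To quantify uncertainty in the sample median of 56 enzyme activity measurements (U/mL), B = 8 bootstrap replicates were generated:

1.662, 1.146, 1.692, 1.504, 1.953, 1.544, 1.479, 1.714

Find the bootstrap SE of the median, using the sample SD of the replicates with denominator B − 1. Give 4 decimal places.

SE* = 0.2335

Bootstrap SE is the standard deviation of the 8 replicate medians.
Mean of replicates: (1.662 + 1.146 + 1.692 + 1.504 + 1.953 + 1.544 + 1.479 + 1.714) / 8 = 12.69400 / 8 = 1.58675
Sum of squared deviations: (+0.07525)² + (−0.44075)² + (+0.10525)² + (−0.08275)² + (+0.36625)² + (−0.04275)² + (−0.10775)² + (+0.12725)² = 0.38162
Variance = 0.38162 / 7 = 0.05452
SE* = √0.05452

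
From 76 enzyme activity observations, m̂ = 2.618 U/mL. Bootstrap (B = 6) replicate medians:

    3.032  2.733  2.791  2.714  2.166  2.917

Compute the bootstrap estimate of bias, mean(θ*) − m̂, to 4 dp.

bias = +0.1075

mean(θ*) = (3.032 + 2.733 + 2.791 + 2.714 + 2.166 + 2.917) / 6 = 2.72550
bias = 2.72550 − 2.618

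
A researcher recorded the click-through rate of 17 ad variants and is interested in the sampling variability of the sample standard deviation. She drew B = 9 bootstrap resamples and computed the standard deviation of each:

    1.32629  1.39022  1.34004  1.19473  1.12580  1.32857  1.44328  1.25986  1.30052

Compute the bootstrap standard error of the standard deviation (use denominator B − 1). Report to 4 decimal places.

Bootstrap SE is the standard deviation of the 9 replicate standard deviations.
Mean of replicates: (1.32629 + 1.39022 + 1.34004 + 1.19473 + 1.12580 + 1.32857 + 1.44328 + 1.25986 + 1.30052) / 9 = 11.709310 / 9 = 1.301034
Sum of squared deviations: (+0.025256)² + (+0.089186)² + (+0.039006)² + (−0.106304)² + (−0.175234)² + (+0.027536)² + (+0.142246)² + (−0.041174)² + (−0.000514)² = 0.074809
Variance = 0.074809 / 8 = 0.009351
SE* = √0.009351

SE* = 0.0967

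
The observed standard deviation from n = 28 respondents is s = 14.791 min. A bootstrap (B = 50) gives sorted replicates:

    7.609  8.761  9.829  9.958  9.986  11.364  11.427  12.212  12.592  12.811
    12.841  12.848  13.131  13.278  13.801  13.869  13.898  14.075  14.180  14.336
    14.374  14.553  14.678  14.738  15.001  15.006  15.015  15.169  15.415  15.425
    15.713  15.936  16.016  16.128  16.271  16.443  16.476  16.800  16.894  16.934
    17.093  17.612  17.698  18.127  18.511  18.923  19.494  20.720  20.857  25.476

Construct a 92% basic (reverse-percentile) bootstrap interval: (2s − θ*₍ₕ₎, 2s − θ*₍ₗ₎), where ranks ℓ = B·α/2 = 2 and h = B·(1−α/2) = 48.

Percentile endpoints at ranks 2 and 48: θ*₍2₎ = 8.761, θ*₍48₎ = 20.720.
Basic interval reflects these around s:
  lower = 2 × 14.791 − 20.720 = 8.862
  upper = 2 × 14.791 − 8.761 = 20.821

(8.862, 20.821)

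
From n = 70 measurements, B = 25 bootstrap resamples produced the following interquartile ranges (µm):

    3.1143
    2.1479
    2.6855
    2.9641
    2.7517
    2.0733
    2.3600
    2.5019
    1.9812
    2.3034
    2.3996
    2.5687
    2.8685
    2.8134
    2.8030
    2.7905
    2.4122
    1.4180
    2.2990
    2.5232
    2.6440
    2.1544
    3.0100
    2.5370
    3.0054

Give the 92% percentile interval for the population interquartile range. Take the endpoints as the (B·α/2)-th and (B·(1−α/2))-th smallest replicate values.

(1.4180, 3.0100)

Sorted replicates: 1.4180, 1.9812, 2.0733, 2.1479, 2.1544, 2.2990, 2.3034, 2.3600, 2.3996, 2.4122, 2.5019, 2.5232, 2.5370, 2.5687, 2.6440, 2.6855, 2.7517, 2.7905, 2.8030, 2.8134, 2.8685, 2.9641, 3.0054, 3.0100, 3.1143
α = 0.08; lower rank = 25 × 0.040 = 1; upper rank = 25 × 0.960 = 24.
The 1st smallest replicate is 1.4180; the 24th is 3.0100.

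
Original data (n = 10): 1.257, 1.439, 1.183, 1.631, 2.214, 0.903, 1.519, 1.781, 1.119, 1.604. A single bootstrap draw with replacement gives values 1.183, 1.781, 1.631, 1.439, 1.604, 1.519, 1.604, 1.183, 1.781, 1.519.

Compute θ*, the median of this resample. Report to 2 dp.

Sorted: 1.183, 1.183, 1.439, 1.519, 1.519, 1.604, 1.604, 1.631, 1.781, 1.781
Median = average of the two middle values = 1.56

θ* = 1.56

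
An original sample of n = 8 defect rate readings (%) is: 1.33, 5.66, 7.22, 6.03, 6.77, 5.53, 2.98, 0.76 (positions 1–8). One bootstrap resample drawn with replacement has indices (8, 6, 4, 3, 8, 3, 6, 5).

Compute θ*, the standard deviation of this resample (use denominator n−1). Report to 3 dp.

Resample values: 0.76, 5.53, 6.03, 7.22, 0.76, 7.22, 5.53, 6.77.
Mean = 4.9775; sum of squared deviations = 50.5636
s² = 50.5636 / 7 = 7.2234
s = √7.2234 = 2.688

θ* = 2.688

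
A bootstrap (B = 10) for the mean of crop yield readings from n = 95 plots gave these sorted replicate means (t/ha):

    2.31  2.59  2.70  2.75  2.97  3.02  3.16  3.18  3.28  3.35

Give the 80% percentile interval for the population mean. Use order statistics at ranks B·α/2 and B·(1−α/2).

α = 0.20; lower rank = 10 × 0.100 = 1; upper rank = 10 × 0.900 = 9.
The 1st smallest replicate is 2.31; the 9th is 3.28.

(2.31, 3.28)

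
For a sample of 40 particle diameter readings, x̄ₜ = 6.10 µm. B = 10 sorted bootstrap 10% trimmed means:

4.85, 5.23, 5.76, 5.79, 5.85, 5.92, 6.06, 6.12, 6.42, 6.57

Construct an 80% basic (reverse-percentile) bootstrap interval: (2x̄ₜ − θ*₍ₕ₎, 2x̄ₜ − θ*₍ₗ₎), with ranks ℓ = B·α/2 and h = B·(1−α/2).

Percentile endpoints at ranks 1 and 9: θ*₍1₎ = 4.85, θ*₍9₎ = 6.42.
Basic interval reflects these around x̄ₜ:
  lower = 2 × 6.10 − 6.42 = 5.78
  upper = 2 × 6.10 − 4.85 = 7.35

(5.78, 7.35)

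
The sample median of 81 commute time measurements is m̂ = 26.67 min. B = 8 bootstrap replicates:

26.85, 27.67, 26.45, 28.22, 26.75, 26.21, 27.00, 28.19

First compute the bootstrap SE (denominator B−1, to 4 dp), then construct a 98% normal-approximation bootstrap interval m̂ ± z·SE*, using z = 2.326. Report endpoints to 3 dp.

Mean of replicates = 27.1675; sum of squared deviations = 4.1406; SE* = √(4.1406/7) = 0.7691
Margin = 2.326 × 0.7691 = 1.7889
Interval: 26.67 ± 1.7889

(24.881, 28.459)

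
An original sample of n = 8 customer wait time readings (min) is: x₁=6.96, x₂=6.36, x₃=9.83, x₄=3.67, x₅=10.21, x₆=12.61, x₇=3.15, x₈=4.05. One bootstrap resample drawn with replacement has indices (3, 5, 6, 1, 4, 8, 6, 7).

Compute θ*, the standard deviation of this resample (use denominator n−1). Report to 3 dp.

Resample values: 9.83, 10.21, 12.61, 6.96, 3.67, 4.05, 12.61, 3.15.
Mean = 7.8862; sum of squared deviations = 109.5892
s² = 109.5892 / 7 = 15.6556
s = √15.6556 = 3.957

θ* = 3.957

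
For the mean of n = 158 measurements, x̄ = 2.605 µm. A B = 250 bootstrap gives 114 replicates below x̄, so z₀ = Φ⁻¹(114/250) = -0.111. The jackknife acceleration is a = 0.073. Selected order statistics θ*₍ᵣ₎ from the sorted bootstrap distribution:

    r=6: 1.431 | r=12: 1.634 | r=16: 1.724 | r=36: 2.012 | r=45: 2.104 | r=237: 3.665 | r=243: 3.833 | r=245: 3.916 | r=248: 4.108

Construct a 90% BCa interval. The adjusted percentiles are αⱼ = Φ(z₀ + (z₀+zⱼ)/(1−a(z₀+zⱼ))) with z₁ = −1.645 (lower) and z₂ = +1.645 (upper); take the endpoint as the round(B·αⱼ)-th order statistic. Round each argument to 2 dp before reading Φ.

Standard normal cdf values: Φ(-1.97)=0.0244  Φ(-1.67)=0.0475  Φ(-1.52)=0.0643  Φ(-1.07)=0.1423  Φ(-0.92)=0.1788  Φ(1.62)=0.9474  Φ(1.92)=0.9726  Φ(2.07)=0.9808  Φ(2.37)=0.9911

(1.634, 3.665)

Lower: z₀ + z₁ = -0.111 + (-1.645) = -1.756; 1 − a(z₀+z₁) = 1 − (0.073)(-1.756) = 1.1282; argument = -0.111 + (-1.756)/1.1282 = -1.6675 → -1.67.
α₁ = Φ(-1.67) = 0.0475; rank = round(250 × 0.0475) = 12; θ*₍12₎ = 1.634.
Upper: z₀ + z₂ = 1.534; 1 − a(z₀+z₂) = 0.8880; argument = 1.6164 → 1.62; α₂ = 0.9474; rank = 237; θ*₍237₎ = 3.665.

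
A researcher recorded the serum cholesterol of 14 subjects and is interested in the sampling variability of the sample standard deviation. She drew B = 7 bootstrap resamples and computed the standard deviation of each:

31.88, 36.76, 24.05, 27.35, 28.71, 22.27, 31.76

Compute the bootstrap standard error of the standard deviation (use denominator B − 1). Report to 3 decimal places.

Bootstrap SE is the standard deviation of the 7 replicate standard deviations.
Mean of replicates: (31.88 + 36.76 + 24.05 + 27.35 + 28.71 + 22.27 + 31.76) / 7 = 202.7800 / 7 = 28.9686
Sum of squared deviations: (+2.9114)² + (+7.7914)² + (−4.9186)² + (−1.6186)² + (−0.2586)² + (−6.6986)² + (+2.7914)² = 148.7247
Variance = 148.7247 / 6 = 24.7874
SE* = √24.7874

SE* = 4.979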